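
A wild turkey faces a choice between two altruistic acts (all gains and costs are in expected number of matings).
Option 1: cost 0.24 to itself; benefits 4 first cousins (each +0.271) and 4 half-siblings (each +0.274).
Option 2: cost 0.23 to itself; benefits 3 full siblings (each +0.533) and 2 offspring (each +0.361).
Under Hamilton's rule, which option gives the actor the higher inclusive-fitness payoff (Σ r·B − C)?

Option 2

Option 1: r to a first cousin = 0.125.
Option 1: r to a half-sibling = 0.25.
Option 1: Σ r·B − C = (4·0.125·0.271 + 4·0.25·0.274) − 0.24 = 0.1695.
Option 2: r to a full sibling = 0.5.
Option 2: r to an offspring = 0.5.
Option 2: Σ r·B − C = (3·0.5·0.533 + 2·0.5·0.361) − 0.23 = 0.9305.
Option 2 has the higher net inclusive-fitness payoff.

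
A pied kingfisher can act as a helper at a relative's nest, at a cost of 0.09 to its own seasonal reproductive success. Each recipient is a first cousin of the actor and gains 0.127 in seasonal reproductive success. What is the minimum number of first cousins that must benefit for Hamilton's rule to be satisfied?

r to a first cousin = 1/8 (first cousins share one grandparent pair — two paths of length 4: r = 2·(1/2)^4 = 1/8).
Hamilton's rule: n·r·B > C  ⇒  n > C/(r·B) = 0.09/(0.125·0.127) = 5.669.
The smallest integer exceeding 5.669 is 6.

6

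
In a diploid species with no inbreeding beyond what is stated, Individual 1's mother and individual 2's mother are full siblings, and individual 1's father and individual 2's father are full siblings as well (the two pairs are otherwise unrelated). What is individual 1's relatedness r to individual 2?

0.25

With two independent routes of shared ancestry, r is the sum of the two contributions.
Individual 1 and individual 2 are related in two ways: first cousins through their mothers (r = 1/8) and first cousins through their fathers (r = 1/8) — i.e. double first cousins.
r = 1/8 + 1/8 = 1/4 = 0.25.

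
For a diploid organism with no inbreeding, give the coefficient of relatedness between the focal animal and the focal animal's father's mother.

0.25

Each parent–offspring link contributes a factor of 1/2, and independent paths through distinct common ancestors add.
Two parent–offspring links: r = (1/2)^2 = 1/4.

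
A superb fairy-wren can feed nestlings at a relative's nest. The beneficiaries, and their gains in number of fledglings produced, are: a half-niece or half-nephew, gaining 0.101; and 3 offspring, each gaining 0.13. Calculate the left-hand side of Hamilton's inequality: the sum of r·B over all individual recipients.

r to a half-niece or half-nephew = 1/8 (half-aunt/uncle↔niece/nephew: one path of length 3: r = (1/2)^3 = 1/8).
r to an offspring = 0.5 (one parent–offspring link: r = (1/2)^1 = 1/2).
Summing one r·B term per recipient: 1·0.125·0.101 + 3·0.5·0.13 = 0.207625.

0.207625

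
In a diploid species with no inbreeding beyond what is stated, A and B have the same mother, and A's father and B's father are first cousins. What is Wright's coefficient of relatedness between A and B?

0.28125

Independent pedigree routes through distinct common ancestors add.
A and B are related in two ways: half-sibs through their shared mother (r = 1/4) and second cousins through their fathers (r = 1/32).
r = 1/4 + 1/32 = 0.28125.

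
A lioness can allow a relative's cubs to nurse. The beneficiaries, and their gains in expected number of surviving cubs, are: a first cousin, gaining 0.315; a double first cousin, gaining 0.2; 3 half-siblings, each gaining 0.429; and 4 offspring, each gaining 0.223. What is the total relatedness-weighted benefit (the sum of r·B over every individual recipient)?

r to a first cousin = 1/8 (first cousins share one grandparent pair — two paths of length 4: r = 2·(1/2)^4 = 1/8).
r to a double first cousin = 1/4 (double first cousins share both grandparent pairs — four paths of length 4: r = 4·(1/2)^4 = 1/4).
r to a half-sibling = 1/4 (half-sibs share one parent — one path of length 2: r = (1/2)^2 = 1/4).
r to an offspring = 1/2 (one parent–offspring link: r = (1/2)^1 = 1/2).
Summing one r·B term per recipient: 1·0.125·0.315 + 1·0.25·0.2 + 3·0.25·0.429 + 4·0.5·0.223 = 0.857125.

0.857125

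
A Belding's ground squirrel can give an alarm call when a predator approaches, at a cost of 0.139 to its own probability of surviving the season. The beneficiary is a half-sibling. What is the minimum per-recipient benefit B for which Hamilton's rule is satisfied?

r to a half-sibling = 0.25 (half-sibs share one parent — one path of length 2: r = (1/2)^2 = 1/4).
Hamilton's rule with n recipients of equal r: n·r·B > C, so B > C/(n·r) = 0.139/(1·0.25) = 0.556.

0.556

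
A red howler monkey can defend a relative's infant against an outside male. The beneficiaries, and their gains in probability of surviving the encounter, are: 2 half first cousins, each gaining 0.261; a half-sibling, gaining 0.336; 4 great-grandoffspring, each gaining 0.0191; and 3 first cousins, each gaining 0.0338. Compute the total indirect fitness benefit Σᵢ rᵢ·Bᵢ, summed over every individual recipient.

0.13885

r to a half first cousin = 1/16 (half first cousins share one grandparent — one path of length 4: r = (1/2)^4 = 1/16).
r to a half-sibling = 0.25 (half-sibs share one parent — one path of length 2: r = (1/2)^2 = 1/4).
r to a great-grandoffspring = 1/8 (three parent–offspring links: r = (1/2)^3 = 1/8).
r to a first cousin = 1/8 (first cousins share one grandparent pair — two paths of length 4: r = 2·(1/2)^4 = 1/8).
Summing one r·B term per recipient: 2·0.0625·0.261 + 1·0.25·0.336 + 4·0.125·0.0191 + 3·0.125·0.0338 = 0.13885.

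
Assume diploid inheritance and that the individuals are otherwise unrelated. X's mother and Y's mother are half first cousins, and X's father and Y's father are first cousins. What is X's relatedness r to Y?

Relatedness sums over independent paths through distinct common ancestors.
X and Y are related in two ways: half second cousins through their mothers (r = 1/64) and second cousins through their fathers (r = 1/32).
r = 1/64 + 1/32 = 0.046875.

0.046875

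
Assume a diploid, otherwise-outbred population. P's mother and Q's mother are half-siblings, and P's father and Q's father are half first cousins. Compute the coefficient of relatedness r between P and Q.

Independent pedigree routes through distinct common ancestors add.
P and Q are related in two ways: half first cousins through their mothers (r = 1/16) and half second cousins through their fathers (r = 1/64).
r = 1/16 + 1/64 = 0.078125.

0.078125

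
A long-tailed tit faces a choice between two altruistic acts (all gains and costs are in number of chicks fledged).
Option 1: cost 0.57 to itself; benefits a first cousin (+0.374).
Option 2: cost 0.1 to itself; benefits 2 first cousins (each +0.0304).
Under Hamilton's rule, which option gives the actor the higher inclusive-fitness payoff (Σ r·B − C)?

Option 2

Option 1: r to a first cousin = 0.125.
Option 1: Σ r·B − C = (1·0.125·0.374) − 0.57 = -0.52325.
Option 2: r to a first cousin = 0.125.
Option 2: Σ r·B − C = (2·0.125·0.0304) − 0.1 = -0.0924.
Option 2 has the higher net inclusive-fitness payoff.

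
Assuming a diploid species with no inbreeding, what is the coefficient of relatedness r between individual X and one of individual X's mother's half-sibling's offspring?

Each parent–offspring link contributes a factor of 1/2, and independent paths through distinct common ancestors add.
Half first cousins share one grandparent — one path of length 4: r = (1/2)^4 = 1/16.

0.0625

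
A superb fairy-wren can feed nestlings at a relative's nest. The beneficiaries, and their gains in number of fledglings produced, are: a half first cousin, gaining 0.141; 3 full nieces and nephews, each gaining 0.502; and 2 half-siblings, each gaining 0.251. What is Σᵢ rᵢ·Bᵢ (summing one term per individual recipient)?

r to a half first cousin = 0.0625 (half first cousins share one grandparent — one path of length 4: r = (1/2)^4 = 1/16).
r to a full niece or nephew = 1/4 (full aunt/uncle↔niece/nephew: two paths of length 3 through the shared grandparent pair: r = 2·(1/2)^3 = 1/4).
r to a half-sibling = 0.25 (half-sibs share one parent — one path of length 2: r = (1/2)^2 = 1/4).
Summing one r·B term per recipient: 1·0.0625·0.141 + 3·0.25·0.502 + 2·0.25·0.251 = 0.5108125.

0.5108125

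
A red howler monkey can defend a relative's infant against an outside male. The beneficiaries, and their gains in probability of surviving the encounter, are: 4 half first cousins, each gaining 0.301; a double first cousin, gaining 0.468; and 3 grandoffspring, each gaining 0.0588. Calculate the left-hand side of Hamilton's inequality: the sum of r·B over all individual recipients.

r to a half first cousin = 0.0625 (half first cousins share one grandparent — one path of length 4: r = (1/2)^4 = 1/16).
r to a double first cousin = 1/4 (double first cousins share both grandparent pairs — four paths of length 4: r = 4·(1/2)^4 = 1/4).
r to a grandoffspring = 0.25 (two parent–offspring links: r = (1/2)^2 = 1/4).
Summing one r·B term per recipient: 4·0.0625·0.301 + 1·0.25·0.468 + 3·0.25·0.0588 = 0.23635.

0.23635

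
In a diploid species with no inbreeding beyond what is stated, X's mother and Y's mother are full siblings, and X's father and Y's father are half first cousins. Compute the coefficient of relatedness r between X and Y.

0.140625

Wright's path rule: contributions from independent ancestry routes add.
X and Y are related in two ways: first cousins through their mothers (r = 1/8) and half second cousins through their fathers (r = 1/64).
r = 1/8 + 1/64 = 9/64 = 0.140625.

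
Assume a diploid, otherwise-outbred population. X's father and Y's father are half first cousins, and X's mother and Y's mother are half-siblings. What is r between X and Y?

0.078125

Wright's path rule: contributions from independent ancestry routes add.
X and Y are related in two ways: half second cousins through their fathers (r = 1/64) and half first cousins through their mothers (r = 1/16).
r = 1/64 + 1/16 = 0.078125.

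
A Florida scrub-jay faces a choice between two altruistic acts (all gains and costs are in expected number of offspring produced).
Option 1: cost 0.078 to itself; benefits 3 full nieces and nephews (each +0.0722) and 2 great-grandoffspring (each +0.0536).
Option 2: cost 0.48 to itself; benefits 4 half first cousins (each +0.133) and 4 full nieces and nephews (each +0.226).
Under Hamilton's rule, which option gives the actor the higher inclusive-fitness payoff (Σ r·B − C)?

Option 1: r to a full niece or nephew = 0.25.
Option 1: r to a great-grandoffspring = 0.125.
Option 1: Σ r·B − C = (3·0.25·0.0722 + 2·0.125·0.0536) − 0.078 = -0.01045.
Option 2: r to a half first cousin = 0.0625.
Option 2: r to a full niece or nephew = 0.25.
Option 2: Σ r·B − C = (4·0.0625·0.133 + 4·0.25·0.226) − 0.48 = -0.22075.
Option 1 has the higher net inclusive-fitness payoff.

Option 1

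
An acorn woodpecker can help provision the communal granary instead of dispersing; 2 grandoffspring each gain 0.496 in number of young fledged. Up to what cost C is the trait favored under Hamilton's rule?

r to a grandoffspring = 0.25 (two parent–offspring links: r = (1/2)^2 = 1/4).
Hamilton's rule: n·r·B > C, so the trait is favored while C < n·r·B = 2·0.25·0.496 = 0.248.

0.248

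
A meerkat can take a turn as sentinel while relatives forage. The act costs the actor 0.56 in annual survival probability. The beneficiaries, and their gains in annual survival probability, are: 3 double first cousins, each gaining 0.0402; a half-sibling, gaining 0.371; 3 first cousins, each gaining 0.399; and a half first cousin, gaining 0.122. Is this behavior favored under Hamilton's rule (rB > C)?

Hamilton's rule: the trait is favored when the sum of r·B over every recipient exceeds the actor's cost C.
r to a double first cousin = 1/4 (double first cousins share both grandparent pairs — four paths of length 4: r = 4·(1/2)^4 = 1/4).
r to a half-sibling = 0.25 (half-sibs share one parent — one path of length 2: r = (1/2)^2 = 1/4).
r to a first cousin = 0.125 (first cousins share one grandparent pair — two paths of length 4: r = 2·(1/2)^4 = 1/8).
r to a half first cousin = 0.0625 (half first cousins share one grandparent — one path of length 4: r = (1/2)^4 = 1/16).
Summing one r·B term per recipient: 3·0.25·0.0402 + 1·0.25·0.371 + 3·0.125·0.399 + 1·0.0625·0.122 = 0.28015.
0.28015 < 0.56: the indirect benefit is less than the cost.

No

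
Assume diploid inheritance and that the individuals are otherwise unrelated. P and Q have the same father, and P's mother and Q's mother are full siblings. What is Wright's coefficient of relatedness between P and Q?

Wright's path rule: contributions from independent ancestry routes add.
P and Q are related in two ways: half-sibs through their shared father (r = 1/4) and first cousins through their mothers (r = 1/8).
r = 1/4 + 1/8 = 0.375.

0.375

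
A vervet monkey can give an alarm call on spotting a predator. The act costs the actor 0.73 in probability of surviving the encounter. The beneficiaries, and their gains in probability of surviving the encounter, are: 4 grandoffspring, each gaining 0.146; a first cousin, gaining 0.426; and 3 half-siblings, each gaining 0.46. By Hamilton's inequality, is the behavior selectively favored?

Hamilton's rule: the trait is favored when the sum of r·B over every recipient exceeds the actor's cost C.
r to a grandoffspring = 1/4 (two parent–offspring links: r = (1/2)^2 = 1/4).
r to a first cousin = 0.125 (first cousins share one grandparent pair — two paths of length 4: r = 2·(1/2)^4 = 1/8).
r to a half-sibling = 1/4 (half-sibs share one parent — one path of length 2: r = (1/2)^2 = 1/4).
Summing one r·B term per recipient: 4·0.25·0.146 + 1·0.125·0.426 + 3·0.25·0.46 = 0.54425.
0.54425 < 0.73: the indirect benefit is less than the cost.

No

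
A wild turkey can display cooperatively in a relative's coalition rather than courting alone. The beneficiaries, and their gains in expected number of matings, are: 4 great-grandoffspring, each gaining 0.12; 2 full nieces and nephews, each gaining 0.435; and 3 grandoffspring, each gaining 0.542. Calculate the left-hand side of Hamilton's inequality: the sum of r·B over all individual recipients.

0.684

r to a great-grandoffspring = 0.125 (three parent–offspring links: r = (1/2)^3 = 1/8).
r to a full niece or nephew = 1/4 (full aunt/uncle↔niece/nephew: two paths of length 3 through the shared grandparent pair: r = 2·(1/2)^3 = 1/4).
r to a grandoffspring = 1/4 (two parent–offspring links: r = (1/2)^2 = 1/4).
Summing one r·B term per recipient: 4·0.125·0.12 + 2·0.25·0.435 + 3·0.25·0.542 = 0.684.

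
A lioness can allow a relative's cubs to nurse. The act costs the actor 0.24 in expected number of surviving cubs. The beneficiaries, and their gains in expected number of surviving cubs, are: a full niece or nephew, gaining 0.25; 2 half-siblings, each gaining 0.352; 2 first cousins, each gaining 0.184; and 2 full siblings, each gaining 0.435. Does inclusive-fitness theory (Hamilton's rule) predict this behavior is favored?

Hamilton's rule: the trait is favored when the sum of r·B over every recipient exceeds the actor's cost C.
r to a full niece or nephew = 1/4 (full aunt/uncle↔niece/nephew: two paths of length 3 through the shared grandparent pair: r = 2·(1/2)^3 = 1/4).
r to a half-sibling = 0.25 (half-sibs share one parent — one path of length 2: r = (1/2)^2 = 1/4).
r to a first cousin = 0.125 (first cousins share one grandparent pair — two paths of length 4: r = 2·(1/2)^4 = 1/8).
r to a full sibling = 1/2 (full sibs share both parents — two paths of length 2: r = 2·(1/2)^2 = 1/2).
Summing one r·B term per recipient: 1·0.25·0.25 + 2·0.25·0.352 + 2·0.125·0.184 + 2·0.5·0.435 = 0.7195.
0.7195 > 0.24: the indirect benefit exceeds the cost.

Yes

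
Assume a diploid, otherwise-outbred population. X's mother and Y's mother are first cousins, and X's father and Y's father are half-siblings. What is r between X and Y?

With two independent routes of shared ancestry, r is the sum of the two contributions.
X and Y are related in two ways: second cousins through their mothers (r = 1/32) and half first cousins through their fathers (r = 1/16).
r = 1/32 + 1/16 = 3/32 = 0.09375.

0.09375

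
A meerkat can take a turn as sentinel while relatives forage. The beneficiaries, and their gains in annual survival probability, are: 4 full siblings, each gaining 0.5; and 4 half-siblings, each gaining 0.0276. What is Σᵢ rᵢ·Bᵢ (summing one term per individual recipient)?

1.0276

r to a full sibling = 0.5 (full sibs share both parents — two paths of length 2: r = 2·(1/2)^2 = 1/2).
r to a half-sibling = 0.25 (half-sibs share one parent — one path of length 2: r = (1/2)^2 = 1/4).
Summing one r·B term per recipient: 4·0.5·0.5 + 4·0.25·0.0276 = 1.0276.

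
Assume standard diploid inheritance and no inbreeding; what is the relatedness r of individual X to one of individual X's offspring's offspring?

Each parent–offspring link contributes a factor of 1/2, and independent paths through distinct common ancestors add.
Two parent–offspring links: r = (1/2)^2 = 1/4.

0.25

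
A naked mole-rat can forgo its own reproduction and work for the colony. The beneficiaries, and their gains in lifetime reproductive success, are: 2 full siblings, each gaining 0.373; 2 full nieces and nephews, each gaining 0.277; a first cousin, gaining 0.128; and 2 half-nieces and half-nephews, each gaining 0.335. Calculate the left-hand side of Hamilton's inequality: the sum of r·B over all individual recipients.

0.61125

r to a full sibling = 0.5 (full sibs share both parents — two paths of length 2: r = 2·(1/2)^2 = 1/2).
r to a full niece or nephew = 0.25 (full aunt/uncle↔niece/nephew: two paths of length 3 through the shared grandparent pair: r = 2·(1/2)^3 = 1/4).
r to a first cousin = 1/8 (first cousins share one grandparent pair — two paths of length 4: r = 2·(1/2)^4 = 1/8).
r to a half-niece or half-nephew = 0.125 (half-aunt/uncle↔niece/nephew: one path of length 3: r = (1/2)^3 = 1/8).
Summing one r·B term per recipient: 2·0.5·0.373 + 2·0.25·0.277 + 1·0.125·0.128 + 2·0.125·0.335 = 0.61125.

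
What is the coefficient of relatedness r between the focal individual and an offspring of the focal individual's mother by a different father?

Each parent–offspring link contributes a factor of 1/2, and independent paths through distinct common ancestors add.
Half-sibs share one parent — one path of length 2: r = (1/2)^2 = 1/4.

0.25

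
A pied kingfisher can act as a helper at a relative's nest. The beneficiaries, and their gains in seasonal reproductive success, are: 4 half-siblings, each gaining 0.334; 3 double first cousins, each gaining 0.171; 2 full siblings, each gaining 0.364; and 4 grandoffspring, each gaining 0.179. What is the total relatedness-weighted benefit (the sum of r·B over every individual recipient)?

r to a half-sibling = 0.25 (half-sibs share one parent — one path of length 2: r = (1/2)^2 = 1/4).
r to a double first cousin = 0.25 (double first cousins share both grandparent pairs — four paths of length 4: r = 4·(1/2)^4 = 1/4).
r to a full sibling = 0.5 (full sibs share both parents — two paths of length 2: r = 2·(1/2)^2 = 1/2).
r to a grandoffspring = 1/4 (two parent–offspring links: r = (1/2)^2 = 1/4).
Summing one r·B term per recipient: 4·0.25·0.334 + 3·0.25·0.171 + 2·0.5·0.364 + 4·0.25·0.179 = 1.00525.

1.00525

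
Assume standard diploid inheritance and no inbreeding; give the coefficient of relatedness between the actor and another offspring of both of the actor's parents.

Each parent–offspring link contributes a factor of 1/2, and independent paths through distinct common ancestors add.
Full sibs share both parents — two paths of length 2: r = 2·(1/2)^2 = 1/2.

0.5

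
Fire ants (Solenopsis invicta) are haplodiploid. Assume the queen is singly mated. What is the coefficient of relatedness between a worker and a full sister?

0.75

Haplodiploid full sisters inherit their father's entire haploid genome identically (contributing 1/2) and on average half of their mother's contribution (1/2 · 1/2 = 1/4); r = 1/2 + 1/4 = 3/4.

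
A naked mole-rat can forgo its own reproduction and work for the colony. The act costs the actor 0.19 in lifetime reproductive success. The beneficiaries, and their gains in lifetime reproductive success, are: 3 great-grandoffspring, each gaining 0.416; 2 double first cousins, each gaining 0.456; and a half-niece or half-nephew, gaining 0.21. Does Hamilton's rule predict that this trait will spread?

Hamilton's rule: the trait is favored when the sum of r·B over every recipient exceeds the actor's cost C.
r to a great-grandoffspring = 0.125 (three parent–offspring links: r = (1/2)^3 = 1/8).
r to a double first cousin = 1/4 (double first cousins share both grandparent pairs — four paths of length 4: r = 4·(1/2)^4 = 1/4).
r to a half-niece or half-nephew = 1/8 (half-aunt/uncle↔niece/nephew: one path of length 3: r = (1/2)^3 = 1/8).
Summing one r·B term per recipient: 3·0.125·0.416 + 2·0.25·0.456 + 1·0.125·0.21 = 0.41025.
0.41025 > 0.19: the indirect benefit exceeds the cost.

Yes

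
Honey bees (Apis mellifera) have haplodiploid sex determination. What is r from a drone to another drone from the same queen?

Haploid brothers each carry a random half of the queen's diploid genome, so on average they share half: r = 1/2.

0.5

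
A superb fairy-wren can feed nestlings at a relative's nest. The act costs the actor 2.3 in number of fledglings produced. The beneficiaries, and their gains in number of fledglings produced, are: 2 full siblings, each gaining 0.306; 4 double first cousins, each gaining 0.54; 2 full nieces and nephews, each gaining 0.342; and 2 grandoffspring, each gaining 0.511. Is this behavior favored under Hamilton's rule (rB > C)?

No

Hamilton's rule: the trait is favored when the sum of r·B over every recipient exceeds the actor's cost C.
r to a full sibling = 1/2 (full sibs share both parents — two paths of length 2: r = 2·(1/2)^2 = 1/2).
r to a double first cousin = 1/4 (double first cousins share both grandparent pairs — four paths of length 4: r = 4·(1/2)^4 = 1/4).
r to a full niece or nephew = 1/4 (full aunt/uncle↔niece/nephew: two paths of length 3 through the shared grandparent pair: r = 2·(1/2)^3 = 1/4).
r to a grandoffspring = 0.25 (two parent–offspring links: r = (1/2)^2 = 1/4).
Summing one r·B term per recipient: 2·0.5·0.306 + 4·0.25·0.54 + 2·0.25·0.342 + 2·0.25·0.511 = 1.2725.
1.2725 < 2.3: the indirect benefit is less than the cost.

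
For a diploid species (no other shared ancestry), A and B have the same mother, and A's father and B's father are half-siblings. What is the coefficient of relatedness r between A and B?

0.3125

Independent pedigree routes through distinct common ancestors add.
A and B are related in two ways: half-sibs through their shared mother (r = 1/4) and half first cousins through their fathers (r = 1/16).
r = 1/4 + 1/16 = 0.3125.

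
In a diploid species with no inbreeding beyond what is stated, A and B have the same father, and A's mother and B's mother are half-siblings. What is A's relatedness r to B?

0.3125

Relatedness sums over independent paths through distinct common ancestors.
A and B are related in two ways: half-sibs through their shared father (r = 1/4) and half first cousins through their mothers (r = 1/16).
r = 1/4 + 1/16 = 5/16 = 0.3125.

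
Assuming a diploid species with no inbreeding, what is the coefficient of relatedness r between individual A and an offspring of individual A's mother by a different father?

0.25

Each parent–offspring link contributes a factor of 1/2, and independent paths through distinct common ancestors add.
Half-sibs share one parent — one path of length 2: r = (1/2)^2 = 1/4.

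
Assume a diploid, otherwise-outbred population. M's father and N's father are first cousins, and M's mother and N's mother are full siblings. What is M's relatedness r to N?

With two independent routes of shared ancestry, r is the sum of the two contributions.
M and N are related in two ways: second cousins through their fathers (r = 1/32) and first cousins through their mothers (r = 1/8).
r = 1/32 + 1/8 = 0.15625.

0.15625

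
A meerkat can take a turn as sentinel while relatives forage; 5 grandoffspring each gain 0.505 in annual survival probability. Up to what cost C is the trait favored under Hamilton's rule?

0.63125

r to a grandoffspring = 1/4 (two parent–offspring links: r = (1/2)^2 = 1/4).
Hamilton's rule: n·r·B > C, so the trait is favored while C < n·r·B = 5·0.25·0.505 = 0.63125.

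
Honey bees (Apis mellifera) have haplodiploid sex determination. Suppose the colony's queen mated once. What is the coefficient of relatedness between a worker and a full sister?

0.75

Haplodiploid full sisters inherit their father's entire haploid genome identically (contributing 1/2) and on average half of their mother's contribution (1/2 · 1/2 = 1/4); r = 1/2 + 1/4 = 3/4.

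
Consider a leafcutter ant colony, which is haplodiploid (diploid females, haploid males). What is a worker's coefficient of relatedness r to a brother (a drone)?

Her haploid brother carries none of their father's genes and a random half of their mother's genome; that half matches the maternal half of her own genome with probability 1/2: r = 1/2 · 1/2 = 1/4.

0.25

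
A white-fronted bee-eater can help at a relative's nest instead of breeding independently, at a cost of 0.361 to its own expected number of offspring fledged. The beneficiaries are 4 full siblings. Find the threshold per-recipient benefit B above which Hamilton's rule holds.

0.1805

r to a full sibling = 0.5 (full sibs share both parents — two paths of length 2: r = 2·(1/2)^2 = 1/2).
Hamilton's rule with n recipients of equal r: n·r·B > C, so B > C/(n·r) = 0.361/(4·0.5) = 0.1805.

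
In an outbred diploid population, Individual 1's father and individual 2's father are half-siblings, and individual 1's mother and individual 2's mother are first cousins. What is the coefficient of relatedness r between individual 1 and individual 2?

0.09375

Independent pedigree routes through distinct common ancestors add.
Individual 1 and individual 2 are related in two ways: half first cousins through their fathers (r = 1/16) and second cousins through their mothers (r = 1/32).
r = 1/16 + 1/32 = 0.09375.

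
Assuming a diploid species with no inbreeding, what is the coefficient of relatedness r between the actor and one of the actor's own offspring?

Each parent–offspring link contributes a factor of 1/2, and independent paths through distinct common ancestors add.
One parent–offspring link: r = (1/2)^1 = 1/2.

0.5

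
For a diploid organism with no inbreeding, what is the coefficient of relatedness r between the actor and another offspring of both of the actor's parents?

Each parent–offspring link contributes a factor of 1/2, and independent paths through distinct common ancestors add.
Full sibs share both parents — two paths of length 2: r = 2·(1/2)^2 = 1/2.

0.5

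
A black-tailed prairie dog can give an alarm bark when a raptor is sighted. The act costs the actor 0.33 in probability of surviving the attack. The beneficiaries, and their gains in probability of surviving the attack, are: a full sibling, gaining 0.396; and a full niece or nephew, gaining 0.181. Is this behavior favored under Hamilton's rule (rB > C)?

No

Hamilton's rule: the trait is favored when the sum of r·B over every recipient exceeds the actor's cost C.
r to a full sibling = 1/2 (full sibs share both parents — two paths of length 2: r = 2·(1/2)^2 = 1/2).
r to a full niece or nephew = 1/4 (full aunt/uncle↔niece/nephew: two paths of length 3 through the shared grandparent pair: r = 2·(1/2)^3 = 1/4).
Summing one r·B term per recipient: 1·0.5·0.396 + 1·0.25·0.181 = 0.24325.
0.24325 < 0.33: the indirect benefit is less than the cost.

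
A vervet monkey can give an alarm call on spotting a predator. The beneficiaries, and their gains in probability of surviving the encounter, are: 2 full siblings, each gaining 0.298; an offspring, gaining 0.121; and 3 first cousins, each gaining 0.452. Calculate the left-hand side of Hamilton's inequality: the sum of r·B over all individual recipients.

r to a full sibling = 0.5 (full sibs share both parents — two paths of length 2: r = 2·(1/2)^2 = 1/2).
r to an offspring = 1/2 (one parent–offspring link: r = (1/2)^1 = 1/2).
r to a first cousin = 0.125 (first cousins share one grandparent pair — two paths of length 4: r = 2·(1/2)^4 = 1/8).
Summing one r·B term per recipient: 2·0.5·0.298 + 1·0.5·0.121 + 3·0.125·0.452 = 0.528.

0.528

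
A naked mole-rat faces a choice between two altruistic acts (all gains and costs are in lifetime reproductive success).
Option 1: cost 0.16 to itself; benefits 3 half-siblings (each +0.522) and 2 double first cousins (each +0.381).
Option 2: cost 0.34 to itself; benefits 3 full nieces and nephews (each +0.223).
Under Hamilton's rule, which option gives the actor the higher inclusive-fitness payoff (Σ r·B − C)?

Option 1

Option 1: r to a half-sibling = 0.25.
Option 1: r to a double first cousin = 0.25.
Option 1: Σ r·B − C = (3·0.25·0.522 + 2·0.25·0.381) − 0.16 = 0.422.
Option 2: r to a full niece or nephew = 0.25.
Option 2: Σ r·B − C = (3·0.25·0.223) − 0.34 = -0.17275.
Option 1 has the higher net inclusive-fitness payoff.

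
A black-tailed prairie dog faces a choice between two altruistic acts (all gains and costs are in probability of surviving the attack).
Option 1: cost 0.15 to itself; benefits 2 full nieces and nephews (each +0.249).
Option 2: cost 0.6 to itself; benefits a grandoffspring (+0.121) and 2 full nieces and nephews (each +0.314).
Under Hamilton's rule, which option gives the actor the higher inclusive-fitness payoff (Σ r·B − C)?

Option 1

Option 1: r to a full niece or nephew = 0.25.
Option 1: Σ r·B − C = (2·0.25·0.249) − 0.15 = -0.0255.
Option 2: r to a grandoffspring = 0.25.
Option 2: r to a full niece or nephew = 0.25.
Option 2: Σ r·B − C = (1·0.25·0.121 + 2·0.25·0.314) − 0.6 = -0.41275.
Option 1 has the higher net inclusive-fitness payoff.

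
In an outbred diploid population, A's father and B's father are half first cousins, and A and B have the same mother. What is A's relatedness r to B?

Relatedness sums over independent paths through distinct common ancestors.
A and B are related in two ways: half second cousins through their fathers (r = 1/64) and half-sibs through their shared mother (r = 1/4).
r = 1/64 + 1/4 = 0.265625.

0.265625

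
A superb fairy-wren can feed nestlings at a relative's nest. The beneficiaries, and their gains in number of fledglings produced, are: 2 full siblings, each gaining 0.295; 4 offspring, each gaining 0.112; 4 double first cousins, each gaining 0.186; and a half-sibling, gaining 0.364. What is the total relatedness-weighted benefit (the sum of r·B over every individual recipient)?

r to a full sibling = 1/2 (full sibs share both parents — two paths of length 2: r = 2·(1/2)^2 = 1/2).
r to an offspring = 1/2 (one parent–offspring link: r = (1/2)^1 = 1/2).
r to a double first cousin = 1/4 (double first cousins share both grandparent pairs — four paths of length 4: r = 4·(1/2)^4 = 1/4).
r to a half-sibling = 0.25 (half-sibs share one parent — one path of length 2: r = (1/2)^2 = 1/4).
Summing one r·B term per recipient: 2·0.5·0.295 + 4·0.5·0.112 + 4·0.25·0.186 + 1·0.25·0.364 = 0.796.

0.796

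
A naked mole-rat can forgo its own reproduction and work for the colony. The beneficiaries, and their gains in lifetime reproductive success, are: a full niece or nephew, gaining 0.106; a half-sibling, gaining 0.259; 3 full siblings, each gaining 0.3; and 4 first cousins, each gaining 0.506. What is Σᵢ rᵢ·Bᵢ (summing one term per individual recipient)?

r to a full niece or nephew = 0.25 (full aunt/uncle↔niece/nephew: two paths of length 3 through the shared grandparent pair: r = 2·(1/2)^3 = 1/4).
r to a half-sibling = 1/4 (half-sibs share one parent — one path of length 2: r = (1/2)^2 = 1/4).
r to a full sibling = 1/2 (full sibs share both parents — two paths of length 2: r = 2·(1/2)^2 = 1/2).
r to a first cousin = 1/8 (first cousins share one grandparent pair — two paths of length 4: r = 2·(1/2)^4 = 1/8).
Summing one r·B term per recipient: 1·0.25·0.106 + 1·0.25·0.259 + 3·0.5·0.3 + 4·0.125·0.506 = 0.79425.

0.79425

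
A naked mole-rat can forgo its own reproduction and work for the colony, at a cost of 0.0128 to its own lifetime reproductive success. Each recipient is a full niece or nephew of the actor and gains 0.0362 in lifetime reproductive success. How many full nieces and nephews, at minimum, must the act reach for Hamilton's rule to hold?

2

r to a full niece or nephew = 0.25 (full aunt/uncle↔niece/nephew: two paths of length 3 through the shared grandparent pair: r = 2·(1/2)^3 = 1/4).
Hamilton's rule: n·r·B > C  ⇒  n > C/(r·B) = 0.0128/(0.25·0.0362) = 1.414.
The smallest integer exceeding 1.414 is 2.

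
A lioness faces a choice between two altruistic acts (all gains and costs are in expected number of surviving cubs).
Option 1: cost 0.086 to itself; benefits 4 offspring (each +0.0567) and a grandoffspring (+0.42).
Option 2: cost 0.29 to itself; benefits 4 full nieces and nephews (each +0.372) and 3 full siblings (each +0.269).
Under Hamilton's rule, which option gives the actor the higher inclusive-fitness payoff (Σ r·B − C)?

Option 2

Option 1: r to an offspring = 0.5.
Option 1: r to a grandoffspring = 0.25.
Option 1: Σ r·B − C = (4·0.5·0.0567 + 1·0.25·0.42) − 0.086 = 0.1324.
Option 2: r to a full niece or nephew = 0.25.
Option 2: r to a full sibling = 0.5.
Option 2: Σ r·B − C = (4·0.25·0.372 + 3·0.5·0.269) − 0.29 = 0.4855.
Option 2 has the higher net inclusive-fitness payoff.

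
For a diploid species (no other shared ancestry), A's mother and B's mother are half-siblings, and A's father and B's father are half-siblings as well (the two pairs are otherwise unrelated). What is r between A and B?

0.125

Wright's path rule: contributions from independent ancestry routes add.
A and B are related in two ways: half first cousins through their mothers (r = 1/16) and half first cousins through their fathers (r = 1/16).
r = 1/16 + 1/16 = 0.125.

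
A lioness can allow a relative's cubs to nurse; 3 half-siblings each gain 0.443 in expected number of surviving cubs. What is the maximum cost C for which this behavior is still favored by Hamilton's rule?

r to a half-sibling = 0.25 (half-sibs share one parent — one path of length 2: r = (1/2)^2 = 1/4).
Hamilton's rule: n·r·B > C, so the trait is favored while C < n·r·B = 3·0.25·0.443 = 0.33225.

0.33225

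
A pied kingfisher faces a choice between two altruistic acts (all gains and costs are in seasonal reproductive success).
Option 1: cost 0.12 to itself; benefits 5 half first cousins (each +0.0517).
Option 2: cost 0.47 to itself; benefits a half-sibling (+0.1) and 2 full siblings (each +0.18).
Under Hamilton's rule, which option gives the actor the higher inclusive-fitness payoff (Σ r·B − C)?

Option 1: r to a half first cousin = 0.0625.
Option 1: Σ r·B − C = (5·0.0625·0.0517) − 0.12 = -0.10384375.
Option 2: r to a half-sibling = 0.25.
Option 2: r to a full sibling = 0.5.
Option 2: Σ r·B − C = (1·0.25·0.1 + 2·0.5·0.18) − 0.47 = -0.265.
Option 1 has the higher net inclusive-fitness payoff.

Option 1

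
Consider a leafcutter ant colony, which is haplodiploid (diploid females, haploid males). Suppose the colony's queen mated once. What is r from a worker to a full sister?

0.75

Haplodiploid full sisters inherit their father's entire haploid genome identically (contributing 1/2) and on average half of their mother's contribution (1/2 · 1/2 = 1/4); r = 1/2 + 1/4 = 3/4.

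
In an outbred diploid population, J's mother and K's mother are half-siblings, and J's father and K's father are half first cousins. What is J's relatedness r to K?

Wright's path rule: contributions from independent ancestry routes add.
J and K are related in two ways: half first cousins through their mothers (r = 1/16) and half second cousins through their fathers (r = 1/64).
r = 1/16 + 1/64 = 0.078125.

0.078125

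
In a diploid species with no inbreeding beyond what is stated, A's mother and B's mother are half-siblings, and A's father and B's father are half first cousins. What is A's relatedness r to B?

With two independent routes of shared ancestry, r is the sum of the two contributions.
A and B are related in two ways: half first cousins through their mothers (r = 1/16) and half second cousins through their fathers (r = 1/64).
r = 1/16 + 1/64 = 0.078125.

0.078125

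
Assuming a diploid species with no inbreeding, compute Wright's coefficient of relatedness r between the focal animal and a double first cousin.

0.25

Double first cousins share both grandparent pairs — four paths of length 4: r = 4·(1/2)^4 = 1/4.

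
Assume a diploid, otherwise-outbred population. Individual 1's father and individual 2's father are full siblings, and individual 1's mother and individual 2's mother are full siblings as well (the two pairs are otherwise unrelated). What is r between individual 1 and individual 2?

Wright's path rule: contributions from independent ancestry routes add.
Individual 1 and individual 2 are related in two ways: first cousins through their fathers (r = 1/8) and first cousins through their mothers (r = 1/8) — i.e. double first cousins.
r = 1/8 + 1/8 = 1/4 = 0.25.

0.25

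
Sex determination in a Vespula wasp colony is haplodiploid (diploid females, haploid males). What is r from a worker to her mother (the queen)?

One meiotic link between diploid queen and diploid daughter: r = 1/2.

0.5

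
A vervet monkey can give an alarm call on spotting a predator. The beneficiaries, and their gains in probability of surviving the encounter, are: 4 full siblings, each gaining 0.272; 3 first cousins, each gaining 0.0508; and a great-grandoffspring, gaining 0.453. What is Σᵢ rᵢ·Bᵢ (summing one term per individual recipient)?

0.619675

r to a full sibling = 1/2 (full sibs share both parents — two paths of length 2: r = 2·(1/2)^2 = 1/2).
r to a first cousin = 0.125 (first cousins share one grandparent pair — two paths of length 4: r = 2·(1/2)^4 = 1/8).
r to a great-grandoffspring = 0.125 (three parent–offspring links: r = (1/2)^3 = 1/8).
Summing one r·B term per recipient: 4·0.5·0.272 + 3·0.125·0.0508 + 1·0.125·0.453 = 0.619675.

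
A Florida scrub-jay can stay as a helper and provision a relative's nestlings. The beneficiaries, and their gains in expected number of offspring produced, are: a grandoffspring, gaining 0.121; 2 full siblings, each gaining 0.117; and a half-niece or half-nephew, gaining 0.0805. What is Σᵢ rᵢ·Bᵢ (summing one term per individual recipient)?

0.1573125

r to a grandoffspring = 0.25 (two parent–offspring links: r = (1/2)^2 = 1/4).
r to a full sibling = 0.5 (full sibs share both parents — two paths of length 2: r = 2·(1/2)^2 = 1/2).
r to a half-niece or half-nephew = 0.125 (half-aunt/uncle↔niece/nephew: one path of length 3: r = (1/2)^3 = 1/8).
Summing one r·B term per recipient: 1·0.25·0.121 + 2·0.5·0.117 + 1·0.125·0.0805 = 0.1573125.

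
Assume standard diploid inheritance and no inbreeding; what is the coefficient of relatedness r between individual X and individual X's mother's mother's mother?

0.125

Each parent–offspring link contributes a factor of 1/2, and independent paths through distinct common ancestors add.
Three parent–offspring links: r = (1/2)^3 = 1/8.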